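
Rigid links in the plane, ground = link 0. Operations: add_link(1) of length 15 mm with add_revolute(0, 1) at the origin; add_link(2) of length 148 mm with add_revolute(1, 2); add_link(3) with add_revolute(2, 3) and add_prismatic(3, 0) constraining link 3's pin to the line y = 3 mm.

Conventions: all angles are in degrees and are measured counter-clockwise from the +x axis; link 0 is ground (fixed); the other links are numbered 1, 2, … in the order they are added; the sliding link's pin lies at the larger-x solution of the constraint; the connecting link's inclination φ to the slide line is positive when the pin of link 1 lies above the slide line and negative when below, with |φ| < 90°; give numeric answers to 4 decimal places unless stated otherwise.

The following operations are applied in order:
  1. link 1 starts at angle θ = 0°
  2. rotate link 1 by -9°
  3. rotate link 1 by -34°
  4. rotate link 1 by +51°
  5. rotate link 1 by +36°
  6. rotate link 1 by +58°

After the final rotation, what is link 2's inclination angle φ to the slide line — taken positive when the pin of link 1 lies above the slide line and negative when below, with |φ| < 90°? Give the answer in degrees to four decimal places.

geometry: r = 15 mm, L = 148 mm, e = 3 mm; θ starts at 0°
rotate link 1 by -9°: θ ← 0° -9° = -9°
rotate link 1 by -34°: θ ← -9° -34° = -43°
rotate link 1 by +51°: θ ← -43° +51° = 8°
rotate link 1 by +36°: θ ← 8° +36° = 44°
rotate link 1 by +58°: θ ← 44° +58° = 102°
h = r sin θ − e = 14.672214 − 3 = 11.672214
sin φ = h / L = 11.672214 / 148 = 0.07886631
φ = arcsin(0.07886631) = 4.523404°

4.5234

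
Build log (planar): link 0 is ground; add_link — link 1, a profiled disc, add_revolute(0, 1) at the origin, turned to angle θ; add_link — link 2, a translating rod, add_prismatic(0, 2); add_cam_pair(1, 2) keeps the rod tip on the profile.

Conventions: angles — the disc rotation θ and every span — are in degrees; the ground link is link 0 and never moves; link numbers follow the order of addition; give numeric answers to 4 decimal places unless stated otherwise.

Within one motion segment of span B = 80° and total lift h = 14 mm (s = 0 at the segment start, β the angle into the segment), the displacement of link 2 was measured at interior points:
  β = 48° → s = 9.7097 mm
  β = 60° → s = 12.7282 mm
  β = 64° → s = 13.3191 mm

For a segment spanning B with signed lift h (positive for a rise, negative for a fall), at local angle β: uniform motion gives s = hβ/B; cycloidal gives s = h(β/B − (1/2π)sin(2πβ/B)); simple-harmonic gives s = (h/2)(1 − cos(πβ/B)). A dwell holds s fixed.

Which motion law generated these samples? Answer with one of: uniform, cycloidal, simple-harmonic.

candidates at β/B = r: uniform s = h·r (linear in β); cycloidal s = h·(r − sin(2πr)/(2π)); simple-harmonic s = (h/2)(1 − cos(πr))
β=48°: printed 9.7097 | uniform 8.4000, cycloidal 9.7097, simple-harmonic 9.1631
β=60°: printed 12.7282 | uniform 10.5000, cycloidal 12.7282, simple-harmonic 11.9497
β=64°: printed 13.3191 | uniform 11.2000, cycloidal 13.3191, simple-harmonic 12.6631
only one law matches every sample → cycloidal

cycloidal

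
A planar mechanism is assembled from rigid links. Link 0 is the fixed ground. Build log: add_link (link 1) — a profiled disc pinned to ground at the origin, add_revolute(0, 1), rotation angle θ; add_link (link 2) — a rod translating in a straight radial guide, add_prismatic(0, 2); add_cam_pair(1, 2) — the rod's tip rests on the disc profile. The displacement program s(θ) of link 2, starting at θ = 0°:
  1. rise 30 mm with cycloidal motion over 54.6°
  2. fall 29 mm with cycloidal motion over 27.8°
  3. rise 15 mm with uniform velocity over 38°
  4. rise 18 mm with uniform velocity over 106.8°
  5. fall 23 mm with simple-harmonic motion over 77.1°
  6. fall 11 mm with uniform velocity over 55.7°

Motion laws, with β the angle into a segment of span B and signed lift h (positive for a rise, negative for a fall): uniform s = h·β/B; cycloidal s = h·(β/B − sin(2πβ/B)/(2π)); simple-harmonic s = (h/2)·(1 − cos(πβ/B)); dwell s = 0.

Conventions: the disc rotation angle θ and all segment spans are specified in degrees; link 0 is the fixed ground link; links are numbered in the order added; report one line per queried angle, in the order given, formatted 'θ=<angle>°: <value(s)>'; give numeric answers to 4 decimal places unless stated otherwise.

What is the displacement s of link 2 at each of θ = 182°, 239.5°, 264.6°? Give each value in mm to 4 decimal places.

seg 1 [0°–54.6°] cycloidal, h=30: full span → s += 30 → s = 30.0000
seg 2 [54.6°–82.4°] cycloidal, h=-29: full span → s += -29 → s = 1.0000
seg 3 [82.4°–120.4°] uniform, h=15: full span → s += 15 → s = 16.0000
seg 4 [120.4°–227.2°] uniform, h=18: θ=182° here. β=61.6, B=106.8. 18·61.6/106.8 = 10.3820 → s = 26.3820
seg 4 [120.4°–227.2°] uniform, h=18: full span → s += 18 → s = 34.0000
seg 5 [227.2°–304.3°] simple-harmonic, h=-23: θ=239.5° here. β=12.3, B=77.1. -23/2·(1 − cos(π·0.1595)) = -1.4144 → s = 32.5856
seg 5 [227.2°–304.3°] simple-harmonic, h=-23: θ=264.6° here. β=37.4, B=77.1. -23/2·(1 − cos(π·0.4851)) = -10.9613 → s = 23.0387

θ=182°: 26.3820
θ=239.5°: 32.5856
θ=264.6°: 23.0387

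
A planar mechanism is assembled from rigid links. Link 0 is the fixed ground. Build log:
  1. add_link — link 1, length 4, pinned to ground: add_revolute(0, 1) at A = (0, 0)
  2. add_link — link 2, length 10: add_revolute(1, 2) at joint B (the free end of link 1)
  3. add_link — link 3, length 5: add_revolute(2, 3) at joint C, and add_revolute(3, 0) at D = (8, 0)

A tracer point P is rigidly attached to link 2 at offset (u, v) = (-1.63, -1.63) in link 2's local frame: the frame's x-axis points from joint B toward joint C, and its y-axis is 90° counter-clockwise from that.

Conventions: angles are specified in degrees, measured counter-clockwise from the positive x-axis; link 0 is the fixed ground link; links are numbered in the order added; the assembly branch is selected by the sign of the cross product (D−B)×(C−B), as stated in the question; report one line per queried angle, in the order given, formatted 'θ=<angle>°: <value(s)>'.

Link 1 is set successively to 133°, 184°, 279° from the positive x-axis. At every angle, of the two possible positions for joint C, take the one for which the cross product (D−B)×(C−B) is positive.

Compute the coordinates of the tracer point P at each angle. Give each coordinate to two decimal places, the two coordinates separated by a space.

A=(0,0), D=(8.00,0)
θ=133°: B = A + 4.00·(cos133°, sin133°) = (-2.7280, 2.9254)
θ=133°: |BD| = 11.1197
θ=133°: circle(B,10.00) ∩ circle(D,5.00): a=8.9322, h=4.4961
θ=133°:   candidates: C₊=(7.0724,4.9132) cross=49.995; C₋=(4.7067,-3.7622) cross=-49.995
θ=133°:   branch + wants cross > 0 → take C=(7.0724,4.9132) (cross=49.995)
θ=133°: ex = (C−B)/|BC| = (0.9800,0.1988); ey = (-0.1988,0.9800)
θ=133°: P = B + -1.63·ex + -1.63·ey = (-4.0015,1.0039)
θ=184°: B = A + 4.00·(cos184°, sin184°) = (-3.9903, -0.2790)
θ=184°: |BD| = 11.9935
θ=184°: circle(B,10.00) ∩ circle(D,5.00): a=9.1234, h=4.0942
θ=184°:   candidates: C₊=(5.0355,4.0264) cross=49.104; C₋=(5.2260,-4.1599) cross=-49.104
θ=184°:   branch + wants cross > 0 → take C=(5.0355,4.0264) (cross=49.104)
θ=184°: ex = (C−B)/|BC| = (0.9026,0.4305); ey = (-0.4305,0.9026)
θ=184°: P = B + -1.63·ex + -1.63·ey = (-4.7597,-2.4520)
θ=279°: B = A + 4.00·(cos279°, sin279°) = (0.6257, -3.9508)
θ=279°: |BD| = 8.3659
θ=279°: circle(B,10.00) ∩ circle(D,5.00): a=8.6654, h=4.9910
θ=279°:   candidates: C₊=(5.9070,4.5409) cross=41.754; C₋=(10.6210,-4.2580) cross=-41.754
θ=279°:   branch + wants cross > 0 → take C=(5.9070,4.5409) (cross=41.754)
θ=279°: ex = (C−B)/|BC| = (0.5281,0.8492); ey = (-0.8492,0.5281)
θ=279°: P = B + -1.63·ex + -1.63·ey = (1.1490,-6.1957)

θ=133°: -4.00 1.00
θ=184°: -4.76 -2.45
θ=279°: 1.15 -6.20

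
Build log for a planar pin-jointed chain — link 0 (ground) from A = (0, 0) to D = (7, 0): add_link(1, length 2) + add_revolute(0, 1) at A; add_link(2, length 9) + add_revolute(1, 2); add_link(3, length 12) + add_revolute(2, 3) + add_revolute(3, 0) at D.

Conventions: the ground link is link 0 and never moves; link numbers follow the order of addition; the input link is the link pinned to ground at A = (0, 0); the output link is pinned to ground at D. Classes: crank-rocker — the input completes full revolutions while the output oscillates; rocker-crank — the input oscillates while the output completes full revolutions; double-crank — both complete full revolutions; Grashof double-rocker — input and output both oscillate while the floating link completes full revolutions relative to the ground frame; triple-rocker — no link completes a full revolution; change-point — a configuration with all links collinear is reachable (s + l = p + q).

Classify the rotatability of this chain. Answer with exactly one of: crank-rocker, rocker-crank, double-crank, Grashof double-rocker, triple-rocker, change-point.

lengths: ground=7, input=2, coupler=9, output=12
sorted: s=2 (shortest), l=12 (longest), p+q=16
s + l = 14 vs p + q = 16
s + l < p + q (Grashof) with shortest = input link → crank-rocker

crank-rocker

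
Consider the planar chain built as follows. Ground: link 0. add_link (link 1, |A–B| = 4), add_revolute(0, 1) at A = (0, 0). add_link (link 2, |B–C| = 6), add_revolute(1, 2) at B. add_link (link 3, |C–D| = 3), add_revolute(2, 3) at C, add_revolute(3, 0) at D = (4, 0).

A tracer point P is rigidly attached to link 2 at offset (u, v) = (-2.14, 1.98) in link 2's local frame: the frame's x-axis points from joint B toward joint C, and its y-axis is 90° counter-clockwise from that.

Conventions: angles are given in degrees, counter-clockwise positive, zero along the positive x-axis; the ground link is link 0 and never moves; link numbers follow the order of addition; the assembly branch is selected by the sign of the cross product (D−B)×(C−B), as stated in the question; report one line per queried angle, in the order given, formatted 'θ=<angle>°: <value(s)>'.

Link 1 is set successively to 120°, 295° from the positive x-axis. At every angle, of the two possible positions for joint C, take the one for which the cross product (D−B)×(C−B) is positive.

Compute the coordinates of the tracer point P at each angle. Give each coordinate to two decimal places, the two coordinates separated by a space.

A=(0,0), D=(4.00,0)
θ=120°: B = A + 4.00·(cos120°, sin120°) = (-2.0000, 3.4641)
θ=120°: |BD| = 6.9282
θ=120°: circle(B,6.00) ∩ circle(D,3.00): a=5.4127, h=2.5890
θ=120°:   candidates: C₊=(3.9820,2.9999) cross=17.937; C₋=(1.3930,-1.4844) cross=-17.937
θ=120°:   branch + wants cross > 0 → take C=(3.9820,2.9999) (cross=17.937)
θ=120°: ex = (C−B)/|BC| = (0.9970,-0.0774); ey = (0.0774,0.9970)
θ=120°: P = B + -2.14·ex + 1.98·ey = (-3.9804,5.6037)
θ=295°: B = A + 4.00·(cos295°, sin295°) = (1.6905, -3.6252)
θ=295°: |BD| = 4.2984
θ=295°: circle(B,6.00) ∩ circle(D,3.00): a=5.2899, h=2.8314
θ=295°:   candidates: C₊=(2.1447,2.3575) cross=12.171; C₋=(6.9207,-0.6851) cross=-12.171
θ=295°:   branch + wants cross > 0 → take C=(2.1447,2.3575) (cross=12.171)
θ=295°: ex = (C−B)/|BC| = (0.0757,0.9971); ey = (-0.9971,0.0757)
θ=295°: P = B + -2.14·ex + 1.98·ey = (-0.4459,-5.6092)

θ=120°: -3.98 5.60
θ=295°: -0.45 -5.61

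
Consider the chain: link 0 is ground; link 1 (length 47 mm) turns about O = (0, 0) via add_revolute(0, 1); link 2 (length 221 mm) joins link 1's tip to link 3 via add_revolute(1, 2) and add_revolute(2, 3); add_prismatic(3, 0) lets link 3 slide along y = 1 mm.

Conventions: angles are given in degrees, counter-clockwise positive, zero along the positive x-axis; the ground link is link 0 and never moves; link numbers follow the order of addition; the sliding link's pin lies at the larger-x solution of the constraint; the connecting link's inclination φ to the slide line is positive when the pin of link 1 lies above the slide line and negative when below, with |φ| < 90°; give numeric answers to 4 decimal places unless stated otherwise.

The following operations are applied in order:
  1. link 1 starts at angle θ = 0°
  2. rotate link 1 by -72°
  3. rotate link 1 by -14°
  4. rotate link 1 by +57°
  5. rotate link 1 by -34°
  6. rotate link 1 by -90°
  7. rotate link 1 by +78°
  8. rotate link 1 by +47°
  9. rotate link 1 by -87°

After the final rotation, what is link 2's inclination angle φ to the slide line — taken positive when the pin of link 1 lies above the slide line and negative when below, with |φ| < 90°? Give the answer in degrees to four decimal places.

geometry: r = 47 mm, L = 221 mm, e = 1 mm; θ starts at 0°
rotate link 1 by -72°: θ ← 0° -72° = -72°
rotate link 1 by -14°: θ ← -72° -14° = -86°
rotate link 1 by +57°: θ ← -86° +57° = -29°
rotate link 1 by -34°: θ ← -29° -34° = -63°
rotate link 1 by -90°: θ ← -63° -90° = -153°
rotate link 1 by +78°: θ ← -153° +78° = -75°
rotate link 1 by +47°: θ ← -75° +47° = -28°
rotate link 1 by -87°: θ ← -28° -87° = -115°
h = r sin θ − e = -42.596466 − 1 = -43.596466
sin φ = h / L = -43.596466 / 221 = -0.19726908
φ = arcsin(-0.19726908) = -11.377307°

-11.3773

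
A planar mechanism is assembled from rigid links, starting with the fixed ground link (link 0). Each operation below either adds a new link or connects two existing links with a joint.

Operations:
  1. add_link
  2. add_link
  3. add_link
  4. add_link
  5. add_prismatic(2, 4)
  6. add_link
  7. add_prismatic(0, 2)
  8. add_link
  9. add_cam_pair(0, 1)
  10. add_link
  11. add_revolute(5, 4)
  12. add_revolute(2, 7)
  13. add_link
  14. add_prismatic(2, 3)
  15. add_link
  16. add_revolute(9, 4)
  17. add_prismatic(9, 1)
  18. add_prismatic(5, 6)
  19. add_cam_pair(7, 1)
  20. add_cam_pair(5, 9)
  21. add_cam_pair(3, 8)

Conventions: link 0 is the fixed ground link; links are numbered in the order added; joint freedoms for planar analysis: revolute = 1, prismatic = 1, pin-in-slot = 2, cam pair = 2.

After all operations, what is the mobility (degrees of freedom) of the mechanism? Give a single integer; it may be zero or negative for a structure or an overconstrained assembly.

(L,J1,J2)=(1,0,0); link0 fixed
link1: (2,0,0)
link2: (3,0,0)
link3: (4,0,0)
link4: (5,0,0)
P 2-4 [J1]: (5,1,0)
link5: (6,1,0)
P 0-2 [J1]: (6,2,0)
link6: (7,2,0)
C 0-1 [J2]: (7,2,1)
link7: (8,2,1)
R 5-4 [J1]: (8,3,1)
R 2-7 [J1]: (8,4,1)
link8: (9,4,1)
P 2-3 [J1]: (9,5,1)
link9: (10,5,1)
R 9-4 [J1]: (10,6,1)
P 9-1 [J1]: (10,7,1)
P 5-6 [J1]: (10,8,1)
C 7-1 [J2]: (10,8,2)
C 5-9 [J2]: (10,8,3)
C 3-8 [J2]: (10,8,4)
Grübler: 3·9 − 2·8 − 4 = 7

M = 7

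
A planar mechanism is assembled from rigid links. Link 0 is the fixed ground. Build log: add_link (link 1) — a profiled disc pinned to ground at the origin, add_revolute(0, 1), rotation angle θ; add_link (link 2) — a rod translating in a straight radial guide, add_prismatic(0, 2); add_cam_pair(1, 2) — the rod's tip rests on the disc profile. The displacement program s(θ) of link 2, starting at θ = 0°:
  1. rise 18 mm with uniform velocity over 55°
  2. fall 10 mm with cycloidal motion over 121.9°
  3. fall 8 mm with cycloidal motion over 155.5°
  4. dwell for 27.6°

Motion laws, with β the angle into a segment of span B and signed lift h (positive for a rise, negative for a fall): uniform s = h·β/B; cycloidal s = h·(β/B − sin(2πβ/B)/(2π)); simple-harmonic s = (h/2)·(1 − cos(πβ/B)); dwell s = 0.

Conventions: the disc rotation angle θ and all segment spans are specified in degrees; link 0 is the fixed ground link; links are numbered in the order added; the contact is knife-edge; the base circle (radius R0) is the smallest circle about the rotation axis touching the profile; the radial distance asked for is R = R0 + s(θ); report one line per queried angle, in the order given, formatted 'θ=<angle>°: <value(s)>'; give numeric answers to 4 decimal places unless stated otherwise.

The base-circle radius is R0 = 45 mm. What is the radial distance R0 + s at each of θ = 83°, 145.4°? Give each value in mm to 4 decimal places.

seg 1 [0°–55°] uniform, h=18: full span → s += 18 → s = 18.0000
seg 2 [55°–176.9°] cycloidal, h=-10: θ=83° here. β=28, B=121.9. -10·(0.2297 − sin(2π·0.2297)/(2π)) = -0.7183 → s = 17.2817
seg 2 [55°–176.9°] cycloidal, h=-10: θ=145.4° here. β=90.4, B=121.9. -10·(0.7416 − sin(2π·0.7416)/(2π)) = -9.0052 → s = 8.9948
θ=83°: R = R0 + s = 45 + 17.2817 = 62.2817
θ=145.4°: R = R0 + s = 45 + 8.9948 = 53.9948

θ=83°: 62.2817
θ=145.4°: 53.9948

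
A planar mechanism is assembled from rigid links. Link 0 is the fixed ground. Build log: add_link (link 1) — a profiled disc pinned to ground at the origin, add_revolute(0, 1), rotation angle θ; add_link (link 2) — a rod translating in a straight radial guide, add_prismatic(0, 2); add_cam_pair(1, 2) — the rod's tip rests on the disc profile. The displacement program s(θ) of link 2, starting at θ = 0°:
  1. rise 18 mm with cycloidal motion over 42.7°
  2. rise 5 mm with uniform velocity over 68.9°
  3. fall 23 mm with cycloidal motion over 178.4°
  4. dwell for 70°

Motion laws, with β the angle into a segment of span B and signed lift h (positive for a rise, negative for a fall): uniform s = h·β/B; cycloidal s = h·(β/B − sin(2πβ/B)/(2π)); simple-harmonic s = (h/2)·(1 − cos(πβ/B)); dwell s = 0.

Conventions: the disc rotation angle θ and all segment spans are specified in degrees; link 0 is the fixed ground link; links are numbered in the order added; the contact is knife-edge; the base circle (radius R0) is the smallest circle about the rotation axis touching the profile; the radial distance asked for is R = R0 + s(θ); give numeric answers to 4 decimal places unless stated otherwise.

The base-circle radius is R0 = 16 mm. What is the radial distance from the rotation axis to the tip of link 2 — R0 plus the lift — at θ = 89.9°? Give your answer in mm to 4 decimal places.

seg 1 [0°–42.7°] cycloidal, h=18: full span → s += 18 → s = 18.0000
seg 2 [42.7°–111.6°] uniform, h=5: θ=89.9° here. β=47.2, B=68.9. 5·47.2/68.9 = 3.4253 → s = 21.4253
R = R0 + s = 16 + 21.4253 = 37.4253

37.4253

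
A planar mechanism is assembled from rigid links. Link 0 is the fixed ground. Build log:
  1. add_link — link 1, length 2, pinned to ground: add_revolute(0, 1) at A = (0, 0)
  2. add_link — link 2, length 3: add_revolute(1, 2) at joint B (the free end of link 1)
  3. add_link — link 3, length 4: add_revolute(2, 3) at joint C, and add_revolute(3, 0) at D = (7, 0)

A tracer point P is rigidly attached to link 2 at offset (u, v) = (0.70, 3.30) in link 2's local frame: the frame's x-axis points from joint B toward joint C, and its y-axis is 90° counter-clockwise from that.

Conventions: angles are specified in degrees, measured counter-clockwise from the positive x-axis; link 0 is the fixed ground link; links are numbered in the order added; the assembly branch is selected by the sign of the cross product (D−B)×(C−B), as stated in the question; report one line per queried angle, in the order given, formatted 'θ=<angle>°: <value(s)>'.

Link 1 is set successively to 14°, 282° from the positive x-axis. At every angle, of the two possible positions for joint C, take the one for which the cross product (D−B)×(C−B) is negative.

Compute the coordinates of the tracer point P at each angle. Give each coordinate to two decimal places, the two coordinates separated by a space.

A=(0,0), D=(7.00,0)
θ=14°: B = A + 2.00·(cos14°, sin14°) = (1.9406, 0.4838)
θ=14°: |BD| = 5.0825
θ=14°: circle(B,3.00) ∩ circle(D,4.00): a=1.8526, h=2.3596
θ=14°:   candidates: C₊=(4.0094,2.6564) cross=11.993; C₋=(3.5602,-2.0414) cross=-11.993
θ=14°:   branch - wants cross < 0 → take C=(3.5602,-2.0414) (cross=-11.993)
θ=14°: ex = (C−B)/|BC| = (0.5399,-0.8418); ey = (0.8418,0.5399)
θ=14°: P = B + 0.70·ex + 3.30·ey = (5.0963,1.6761)
θ=282°: B = A + 2.00·(cos282°, sin282°) = (0.4158, -1.9563)
θ=282°: |BD| = 6.8687
θ=282°: circle(B,3.00) ∩ circle(D,4.00): a=2.9248, h=0.6676
θ=282°:   candidates: C₊=(3.0293,-0.4833) cross=4.586; C₋=(3.4096,-1.7633) cross=-4.586
θ=282°:   branch - wants cross < 0 → take C=(3.4096,-1.7633) (cross=-4.586)
θ=282°: ex = (C−B)/|BC| = (0.9979,0.0643); ey = (-0.0643,0.9979)
θ=282°: P = B + 0.70·ex + 3.30·ey = (0.9020,1.3819)

θ=14°: 5.10 1.68
θ=282°: 0.90 1.38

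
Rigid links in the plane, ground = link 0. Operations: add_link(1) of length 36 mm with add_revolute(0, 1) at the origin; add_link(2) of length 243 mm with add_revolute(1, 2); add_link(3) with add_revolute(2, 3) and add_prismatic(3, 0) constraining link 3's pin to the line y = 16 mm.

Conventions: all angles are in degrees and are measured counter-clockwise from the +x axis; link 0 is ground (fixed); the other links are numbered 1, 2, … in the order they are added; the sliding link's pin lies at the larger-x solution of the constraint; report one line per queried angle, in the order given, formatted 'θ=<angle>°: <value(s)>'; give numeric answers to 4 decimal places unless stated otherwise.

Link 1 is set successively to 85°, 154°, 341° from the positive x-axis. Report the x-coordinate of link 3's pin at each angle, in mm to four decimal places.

geometry: r = 36 mm, L = 243 mm, e = 16 mm
θ=85°: crank pin P = (r cos θ, r sin θ) = (3.137607, 35.863009)
θ=85°: h = r sin θ − e = 35.863009 − 16 = 19.863009
θ=85°: x = r cos θ + √(L² − h²) = 3.137607 + 242.186831 = 245.324437
θ=154°: crank pin P = (r cos θ, r sin θ) = (-32.356586, 15.781361)
θ=154°: h = r sin θ − e = 15.781361 − 16 = -0.218639
θ=154°: x = r cos θ + √(L² − h²) = -32.356586 + 242.999902 = 210.643316
θ=341°: crank pin P = (r cos θ, r sin θ) = (34.038669, -11.720454)
θ=341°: h = r sin θ − e = -11.720454 − 16 = -27.720454
θ=341°: x = r cos θ + √(L² − h²) = 34.038669 + 241.413704 = 275.452373

θ=85°: 245.3244
θ=154°: 210.6433
θ=341°: 275.4524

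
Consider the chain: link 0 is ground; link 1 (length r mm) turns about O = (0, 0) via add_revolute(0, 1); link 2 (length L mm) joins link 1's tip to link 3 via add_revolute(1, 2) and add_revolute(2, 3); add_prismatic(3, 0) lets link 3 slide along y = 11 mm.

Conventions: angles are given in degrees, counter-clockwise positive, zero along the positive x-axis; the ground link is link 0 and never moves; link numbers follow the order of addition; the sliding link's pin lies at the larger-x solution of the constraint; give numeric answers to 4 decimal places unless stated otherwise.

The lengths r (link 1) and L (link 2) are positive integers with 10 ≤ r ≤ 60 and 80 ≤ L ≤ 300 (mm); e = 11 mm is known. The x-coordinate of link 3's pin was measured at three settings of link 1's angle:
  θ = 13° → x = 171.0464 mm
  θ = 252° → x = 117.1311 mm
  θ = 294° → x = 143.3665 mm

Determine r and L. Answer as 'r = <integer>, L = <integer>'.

constraint per measurement: (x − r cos θ)² + (r sin θ − e)² = L²
subtracting the θ₁ and θ₂ equations cancels the r² and L² terms:
r = (x₁² − x₂²) / (2[(x₁cos θ₁ + e sin θ₁) − (x₂cos θ₂ + e sin θ₂)]) = 36.0000 → r = 36
L² = (x₁ − r cos θ₁)² + (r sin θ₁ − e)² = 18496.0103 → L = 136.0000 → L = 136
check at θ₃=294°: x = 143.3665 (printed 143.3665) ✓

r = 36, L = 136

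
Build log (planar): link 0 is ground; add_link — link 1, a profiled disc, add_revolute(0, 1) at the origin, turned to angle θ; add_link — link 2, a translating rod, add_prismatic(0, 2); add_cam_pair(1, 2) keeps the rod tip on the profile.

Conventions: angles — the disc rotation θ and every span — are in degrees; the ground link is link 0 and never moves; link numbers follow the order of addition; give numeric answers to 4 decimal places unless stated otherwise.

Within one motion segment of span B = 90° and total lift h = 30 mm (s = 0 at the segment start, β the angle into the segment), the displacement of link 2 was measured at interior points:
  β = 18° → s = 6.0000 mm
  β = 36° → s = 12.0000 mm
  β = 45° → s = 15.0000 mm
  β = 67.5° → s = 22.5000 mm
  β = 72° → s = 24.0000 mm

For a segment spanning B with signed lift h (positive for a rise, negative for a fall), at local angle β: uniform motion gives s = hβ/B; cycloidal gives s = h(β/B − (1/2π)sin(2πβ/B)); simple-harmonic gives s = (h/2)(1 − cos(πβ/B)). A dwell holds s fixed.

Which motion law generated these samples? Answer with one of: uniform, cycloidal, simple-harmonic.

candidates at β/B = r: uniform s = h·r (linear in β); cycloidal s = h·(r − sin(2πr)/(2π)); simple-harmonic s = (h/2)(1 − cos(πr))
β=18°: printed 6.0000 | uniform 6.0000, cycloidal 1.4590, simple-harmonic 2.8647
β=36°: printed 12.0000 | uniform 12.0000, cycloidal 9.1935, simple-harmonic 10.3647
β=45°: printed 15.0000 | uniform 15.0000, cycloidal 15.0000, simple-harmonic 15.0000
β=67.5°: printed 22.5000 | uniform 22.5000, cycloidal 27.2746, simple-harmonic 25.6066
β=72°: printed 24.0000 | uniform 24.0000, cycloidal 28.5410, simple-harmonic 27.1353
only one law matches every sample → uniform

uniform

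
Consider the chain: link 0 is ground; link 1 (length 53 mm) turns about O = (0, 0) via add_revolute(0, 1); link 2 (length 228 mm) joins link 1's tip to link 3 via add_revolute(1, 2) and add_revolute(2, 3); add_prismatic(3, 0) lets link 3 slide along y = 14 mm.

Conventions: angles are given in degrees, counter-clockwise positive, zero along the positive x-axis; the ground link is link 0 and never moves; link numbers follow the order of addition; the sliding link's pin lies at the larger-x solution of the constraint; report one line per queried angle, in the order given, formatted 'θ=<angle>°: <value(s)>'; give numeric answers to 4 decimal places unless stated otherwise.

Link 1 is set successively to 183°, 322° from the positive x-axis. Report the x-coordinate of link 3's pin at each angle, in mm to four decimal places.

geometry: r = 53 mm, L = 228 mm, e = 14 mm
θ=183°: crank pin P = (r cos θ, r sin θ) = (-52.927365, -2.773806)
θ=183°: h = r sin θ − e = -2.773806 − 14 = -16.773806
θ=183°: x = r cos θ + √(L² − h²) = -52.927365 + 227.382144 = 174.454779
θ=322°: crank pin P = (r cos θ, r sin θ) = (41.764570, -32.630058)
θ=322°: h = r sin θ − e = -32.630058 − 14 = -46.630058
θ=322°: x = r cos θ + √(L² − h²) = 41.764570 + 223.180729 = 264.945299

θ=183°: 174.4548
θ=322°: 264.9453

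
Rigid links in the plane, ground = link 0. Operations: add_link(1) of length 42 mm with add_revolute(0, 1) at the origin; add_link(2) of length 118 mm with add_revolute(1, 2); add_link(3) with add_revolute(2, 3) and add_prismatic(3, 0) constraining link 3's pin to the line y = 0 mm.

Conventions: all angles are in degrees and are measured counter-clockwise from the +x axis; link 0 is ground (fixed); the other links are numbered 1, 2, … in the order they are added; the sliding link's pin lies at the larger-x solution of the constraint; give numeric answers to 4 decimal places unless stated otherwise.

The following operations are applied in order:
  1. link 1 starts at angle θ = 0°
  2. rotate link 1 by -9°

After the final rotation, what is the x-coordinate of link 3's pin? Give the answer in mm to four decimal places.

geometry: r = 42 mm, L = 118 mm, e = 0 mm; θ starts at 0°
rotate link 1 by -9°: θ ← 0° -9° = -9°
crank pin P = (r cos θ, r sin θ) = (41.482910, -6.570248)
h = r sin θ − e = -6.570248 − 0 = -6.570248
x = r cos θ + √(L² − h²) = 41.482910 + 117.816942 = 159.299852

159.2999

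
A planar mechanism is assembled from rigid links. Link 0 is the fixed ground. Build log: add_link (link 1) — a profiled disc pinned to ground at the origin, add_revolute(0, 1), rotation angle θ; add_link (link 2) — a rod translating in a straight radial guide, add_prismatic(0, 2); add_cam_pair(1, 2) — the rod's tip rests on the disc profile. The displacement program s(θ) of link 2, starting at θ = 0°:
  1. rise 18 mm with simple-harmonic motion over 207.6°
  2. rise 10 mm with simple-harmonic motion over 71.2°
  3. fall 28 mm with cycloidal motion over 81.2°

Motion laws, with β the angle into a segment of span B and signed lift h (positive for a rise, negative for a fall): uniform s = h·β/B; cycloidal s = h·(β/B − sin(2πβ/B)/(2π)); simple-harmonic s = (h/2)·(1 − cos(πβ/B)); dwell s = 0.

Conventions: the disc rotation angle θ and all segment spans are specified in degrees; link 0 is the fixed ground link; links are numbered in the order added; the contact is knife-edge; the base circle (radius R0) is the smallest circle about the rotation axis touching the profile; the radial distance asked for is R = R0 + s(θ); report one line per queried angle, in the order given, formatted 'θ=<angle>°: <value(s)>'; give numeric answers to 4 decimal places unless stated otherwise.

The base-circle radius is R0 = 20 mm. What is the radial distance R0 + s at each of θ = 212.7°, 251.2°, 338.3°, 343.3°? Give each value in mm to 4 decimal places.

seg 1 [0°–207.6°] simple-harmonic, h=18: full span → s += 18 → s = 18.0000
seg 2 [207.6°–278.8°] simple-harmonic, h=10: θ=212.7° here. β=5.1, B=71.2. 10/2·(1 − cos(π·0.0716)) = 0.1261 → s = 18.1261
seg 2 [207.6°–278.8°] simple-harmonic, h=10: θ=251.2° here. β=43.6, B=71.2. 10/2·(1 − cos(π·0.6124)) = 6.7285 → s = 24.7285
seg 2 [207.6°–278.8°] simple-harmonic, h=10: full span → s += 10 → s = 28.0000
seg 3 [278.8°–360°] cycloidal, h=-28: θ=338.3° here. β=59.5, B=81.2. -28·(0.7328 − sin(2π·0.7328)/(2π)) = -24.9475 → s = 3.0525
seg 3 [278.8°–360°] cycloidal, h=-28: θ=343.3° here. β=64.5, B=81.2. -28·(0.7943 − sin(2π·0.7943)/(2π)) = -26.5259 → s = 1.4741
θ=212.7°: R = R0 + s = 20 + 18.1261 = 38.1261
θ=251.2°: R = R0 + s = 20 + 24.7285 = 44.7285
θ=338.3°: R = R0 + s = 20 + 3.0525 = 23.0525
θ=343.3°: R = R0 + s = 20 + 1.4741 = 21.4741

θ=212.7°: 38.1261
θ=251.2°: 44.7285
θ=338.3°: 23.0525
θ=343.3°: 21.4741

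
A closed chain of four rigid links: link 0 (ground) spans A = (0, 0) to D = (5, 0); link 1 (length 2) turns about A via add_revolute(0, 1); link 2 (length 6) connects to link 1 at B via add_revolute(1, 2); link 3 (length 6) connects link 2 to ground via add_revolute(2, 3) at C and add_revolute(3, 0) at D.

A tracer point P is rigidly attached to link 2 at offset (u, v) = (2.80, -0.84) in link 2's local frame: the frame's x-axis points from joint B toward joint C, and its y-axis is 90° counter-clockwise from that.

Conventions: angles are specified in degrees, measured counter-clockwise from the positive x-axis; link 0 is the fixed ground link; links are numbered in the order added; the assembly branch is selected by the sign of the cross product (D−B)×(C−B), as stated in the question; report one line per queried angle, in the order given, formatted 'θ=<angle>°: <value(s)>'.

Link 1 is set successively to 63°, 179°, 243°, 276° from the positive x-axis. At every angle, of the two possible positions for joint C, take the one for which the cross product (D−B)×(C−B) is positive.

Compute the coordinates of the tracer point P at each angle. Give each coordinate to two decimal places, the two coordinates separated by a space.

A=(0,0), D=(5.00,0)
θ=63°: B = A + 2.00·(cos63°, sin63°) = (0.9080, 1.7820)
θ=63°: |BD| = 4.4632
θ=63°: circle(B,6.00) ∩ circle(D,6.00): a=2.2316, h=5.5696
θ=63°:   candidates: C₊=(5.1777,5.9974) cross=24.858; C₋=(0.7302,-4.2154) cross=-24.858
θ=63°:   branch + wants cross > 0 → take C=(5.1777,5.9974) (cross=24.858)
θ=63°: ex = (C−B)/|BC| = (0.7116,0.7026); ey = (-0.7026,0.7116)
θ=63°: P = B + 2.80·ex + -0.84·ey = (3.4907,3.1514)
θ=179°: B = A + 2.00·(cos179°, sin179°) = (-1.9997, 0.0349)
θ=179°: |BD| = 6.9998
θ=179°: circle(B,6.00) ∩ circle(D,6.00): a=3.4999, h=4.8735
θ=179°:   candidates: C₊=(1.5245,4.8909) cross=34.113; C₋=(1.4759,-4.8560) cross=-34.113
θ=179°:   branch + wants cross > 0 → take C=(1.5245,4.8909) (cross=34.113)
θ=179°: ex = (C−B)/|BC| = (0.5874,0.8093); ey = (-0.8093,0.5874)
θ=179°: P = B + 2.80·ex + -0.84·ey = (0.3247,1.8076)
θ=243°: B = A + 2.00·(cos243°, sin243°) = (-0.9080, -1.7820)
θ=243°: |BD| = 6.1709
θ=243°: circle(B,6.00) ∩ circle(D,6.00): a=3.0854, h=5.1459
θ=243°:   candidates: C₊=(0.5600,4.0356) cross=31.755; C₋=(3.5320,-5.8176) cross=-31.755
θ=243°:   branch + wants cross > 0 → take C=(0.5600,4.0356) (cross=31.755)
θ=243°: ex = (C−B)/|BC| = (0.2447,0.9696); ey = (-0.9696,0.2447)
θ=243°: P = B + 2.80·ex + -0.84·ey = (0.5915,0.7274)
θ=276°: B = A + 2.00·(cos276°, sin276°) = (0.2091, -1.9890)
θ=276°: |BD| = 5.1874
θ=276°: circle(B,6.00) ∩ circle(D,6.00): a=2.5937, h=5.4104
θ=276°:   candidates: C₊=(0.5300,4.0024) cross=28.066; C₋=(4.6791,-5.9914) cross=-28.066
θ=276°:   branch + wants cross > 0 → take C=(0.5300,4.0024) (cross=28.066)
θ=276°: ex = (C−B)/|BC| = (0.0535,0.9986); ey = (-0.9986,0.0535)
θ=276°: P = B + 2.80·ex + -0.84·ey = (1.1976,0.7620)

θ=63°: 3.49 3.15
θ=179°: 0.32 1.81
θ=243°: 0.59 0.73
θ=276°: 1.20 0.76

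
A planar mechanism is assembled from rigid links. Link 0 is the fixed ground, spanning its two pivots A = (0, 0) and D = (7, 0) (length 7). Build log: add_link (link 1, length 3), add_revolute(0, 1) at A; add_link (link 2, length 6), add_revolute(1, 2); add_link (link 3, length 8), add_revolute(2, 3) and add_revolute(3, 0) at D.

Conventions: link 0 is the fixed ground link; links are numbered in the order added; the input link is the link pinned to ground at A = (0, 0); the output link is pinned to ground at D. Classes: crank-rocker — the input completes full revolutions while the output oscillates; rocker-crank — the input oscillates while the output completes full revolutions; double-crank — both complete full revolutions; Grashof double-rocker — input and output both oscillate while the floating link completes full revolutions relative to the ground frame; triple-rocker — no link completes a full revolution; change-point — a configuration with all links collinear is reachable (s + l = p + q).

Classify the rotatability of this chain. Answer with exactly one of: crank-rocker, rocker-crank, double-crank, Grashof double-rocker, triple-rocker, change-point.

lengths: ground=7, input=3, coupler=6, output=8
sorted: s=3 (shortest), l=8 (longest), p+q=13
s + l = 11 vs p + q = 13
s + l < p + q (Grashof) with shortest = input link → crank-rocker

crank-rocker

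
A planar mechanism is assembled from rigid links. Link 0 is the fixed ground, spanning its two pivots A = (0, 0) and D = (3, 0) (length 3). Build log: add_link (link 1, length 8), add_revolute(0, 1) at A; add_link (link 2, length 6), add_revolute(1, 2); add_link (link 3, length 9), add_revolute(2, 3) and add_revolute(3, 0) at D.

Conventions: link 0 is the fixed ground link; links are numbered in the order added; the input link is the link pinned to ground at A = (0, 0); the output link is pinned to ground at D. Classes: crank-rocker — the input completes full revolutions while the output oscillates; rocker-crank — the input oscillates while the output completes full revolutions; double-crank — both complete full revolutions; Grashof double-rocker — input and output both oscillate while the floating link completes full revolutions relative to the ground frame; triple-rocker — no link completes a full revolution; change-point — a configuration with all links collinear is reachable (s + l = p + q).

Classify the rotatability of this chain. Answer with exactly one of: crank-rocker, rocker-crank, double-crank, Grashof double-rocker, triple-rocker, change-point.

lengths: ground=3, input=8, coupler=6, output=9
sorted: s=3 (shortest), l=9 (longest), p+q=14
s + l = 12 vs p + q = 14
s + l < p + q (Grashof) with shortest = ground link → double-crank

double-crank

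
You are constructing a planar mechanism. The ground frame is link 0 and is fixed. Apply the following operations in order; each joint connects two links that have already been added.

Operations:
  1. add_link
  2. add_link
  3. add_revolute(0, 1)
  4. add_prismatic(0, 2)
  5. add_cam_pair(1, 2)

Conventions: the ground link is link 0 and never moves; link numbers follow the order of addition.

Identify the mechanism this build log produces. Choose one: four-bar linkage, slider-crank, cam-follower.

links: 3 (incl. ground); joints: 1 revolute, 1 prismatic, 1 higher (cam) pair, forming one closed loop
3 links, revolute + prismatic + higher pair in one loop → cam-follower

cam-follower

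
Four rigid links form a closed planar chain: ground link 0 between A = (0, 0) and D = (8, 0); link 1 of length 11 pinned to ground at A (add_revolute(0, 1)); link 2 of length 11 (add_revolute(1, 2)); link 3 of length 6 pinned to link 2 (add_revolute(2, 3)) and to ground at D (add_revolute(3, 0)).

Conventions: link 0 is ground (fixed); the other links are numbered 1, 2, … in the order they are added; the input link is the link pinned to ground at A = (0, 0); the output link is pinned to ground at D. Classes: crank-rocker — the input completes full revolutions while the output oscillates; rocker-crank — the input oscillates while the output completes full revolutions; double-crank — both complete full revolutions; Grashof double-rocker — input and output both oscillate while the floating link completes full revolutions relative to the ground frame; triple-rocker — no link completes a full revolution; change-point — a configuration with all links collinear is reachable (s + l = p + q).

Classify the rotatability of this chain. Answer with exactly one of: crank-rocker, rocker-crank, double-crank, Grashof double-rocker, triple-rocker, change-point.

lengths: ground=8, input=11, coupler=11, output=6
sorted: s=6 (shortest), l=11 (longest), p+q=19
s + l = 17 vs p + q = 19
s + l < p + q (Grashof) with shortest = output link → rocker-crank

rocker-crank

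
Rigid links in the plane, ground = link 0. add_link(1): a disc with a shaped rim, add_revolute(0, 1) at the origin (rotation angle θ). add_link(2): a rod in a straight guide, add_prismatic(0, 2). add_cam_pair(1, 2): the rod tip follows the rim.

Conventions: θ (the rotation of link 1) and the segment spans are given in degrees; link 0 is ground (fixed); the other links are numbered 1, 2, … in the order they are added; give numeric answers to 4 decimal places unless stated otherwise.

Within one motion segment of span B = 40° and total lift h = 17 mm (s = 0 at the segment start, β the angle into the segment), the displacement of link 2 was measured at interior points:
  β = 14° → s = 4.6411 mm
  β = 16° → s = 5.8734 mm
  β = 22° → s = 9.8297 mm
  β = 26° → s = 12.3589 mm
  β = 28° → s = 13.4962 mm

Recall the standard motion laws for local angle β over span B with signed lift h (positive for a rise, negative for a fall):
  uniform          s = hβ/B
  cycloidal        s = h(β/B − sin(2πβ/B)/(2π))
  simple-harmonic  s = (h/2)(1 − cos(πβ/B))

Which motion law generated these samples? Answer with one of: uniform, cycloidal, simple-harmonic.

candidates at β/B = r: uniform s = h·r (linear in β); cycloidal s = h·(r − sin(2πr)/(2π)); simple-harmonic s = (h/2)(1 − cos(πr))
β=14°: printed 4.6411 | uniform 5.9500, cycloidal 3.7611, simple-harmonic 4.6411
β=16°: printed 5.8734 | uniform 6.8000, cycloidal 5.2097, simple-harmonic 5.8734
β=22°: printed 9.8297 | uniform 9.3500, cycloidal 10.1861, simple-harmonic 9.8297
β=26°: printed 12.3589 | uniform 11.0500, cycloidal 13.2389, simple-harmonic 12.3589
β=28°: printed 13.4962 | uniform 11.9000, cycloidal 14.4732, simple-harmonic 13.4962
only one law matches every sample → simple-harmonic

simple-harmonic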